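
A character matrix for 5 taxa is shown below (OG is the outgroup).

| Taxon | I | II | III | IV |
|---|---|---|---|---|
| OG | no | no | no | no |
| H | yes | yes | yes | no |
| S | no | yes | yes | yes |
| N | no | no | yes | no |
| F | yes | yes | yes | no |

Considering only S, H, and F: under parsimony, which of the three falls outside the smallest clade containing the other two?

S

The outgroup has state 'no' for every character, so 'yes' is the derived state throughout.
I (derived state 'yes') is shared by F and H — a synapomorphy uniting that clade.
II: derived state 'yes' in F, H, and S only — synapomorphy for {F, H, S}.
III (derived state 'yes') is shared by all ingroup taxa — unites the whole ingroup.
IV: derived state 'yes' in S only — an autapomorphy, so it tells us nothing about relationships among taxa.
Most parsimonious ingroup topology: (((H,F),S),N).
H and F share a more recent common ancestor with each other than either does with S, so S is the least closely related of the three.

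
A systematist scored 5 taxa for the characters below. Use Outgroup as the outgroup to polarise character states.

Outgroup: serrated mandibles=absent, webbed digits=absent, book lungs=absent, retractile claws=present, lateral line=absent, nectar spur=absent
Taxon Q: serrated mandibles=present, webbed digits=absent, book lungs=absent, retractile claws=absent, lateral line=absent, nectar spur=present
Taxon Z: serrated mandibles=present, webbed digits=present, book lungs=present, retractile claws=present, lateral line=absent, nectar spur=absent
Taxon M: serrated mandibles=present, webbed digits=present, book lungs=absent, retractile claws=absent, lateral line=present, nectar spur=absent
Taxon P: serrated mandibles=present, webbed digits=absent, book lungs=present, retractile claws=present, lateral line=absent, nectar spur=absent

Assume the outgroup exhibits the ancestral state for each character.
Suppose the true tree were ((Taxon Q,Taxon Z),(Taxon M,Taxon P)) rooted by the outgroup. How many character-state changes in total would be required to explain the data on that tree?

Map each character onto ((Taxon Q,Taxon Z),(Taxon M,Taxon P)) (rooted by Outgroup) and count the minimum state changes it requires (Fitch parsimony):
serrated mandibles: 1; webbed digits: 2; book lungs: 2; retractile claws: 2; lateral line: 1; nectar spur: 1.
Total tree length = 9.

9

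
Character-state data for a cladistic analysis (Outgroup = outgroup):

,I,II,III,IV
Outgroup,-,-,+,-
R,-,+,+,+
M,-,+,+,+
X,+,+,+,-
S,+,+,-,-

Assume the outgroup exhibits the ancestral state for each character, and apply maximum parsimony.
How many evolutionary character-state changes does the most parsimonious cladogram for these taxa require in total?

4

Character polarity is set by the outgroup: the derived state is whichever differs from the outgroup's state, so for III the derived state is '-', and for the remaining characters it is '+'.
I: derived state '+' in S and X only — synapomorphy for {S, X}.
All ingroup taxa share the derived state '+' for II; it defines the ingroup but does not resolve relationships within it.
III: derived state '-' in S only — an autapomorphy, so it tells us nothing about relationships among taxa.
IV (derived state '+') is shared by M and R — a synapomorphy uniting that clade.
Most parsimonious ingroup topology: ((R,M),(X,S)).
Changes per character on this tree: I: 1; II: 1; III: 1; IV: 1.
Total = 4.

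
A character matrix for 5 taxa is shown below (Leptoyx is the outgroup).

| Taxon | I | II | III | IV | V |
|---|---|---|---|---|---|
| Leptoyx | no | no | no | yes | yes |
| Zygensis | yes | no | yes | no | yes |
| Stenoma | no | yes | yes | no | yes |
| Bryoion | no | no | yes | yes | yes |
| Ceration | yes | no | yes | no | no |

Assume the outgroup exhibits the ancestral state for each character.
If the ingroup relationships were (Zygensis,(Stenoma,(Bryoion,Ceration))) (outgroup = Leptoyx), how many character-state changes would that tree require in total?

Map each character onto (Zygensis,(Stenoma,(Bryoion,Ceration))) (rooted by Leptoyx) and count the minimum state changes it requires (Fitch parsimony):
I: 2; II: 1; III: 1; IV: 2; V: 1.
Total tree length = 7.

7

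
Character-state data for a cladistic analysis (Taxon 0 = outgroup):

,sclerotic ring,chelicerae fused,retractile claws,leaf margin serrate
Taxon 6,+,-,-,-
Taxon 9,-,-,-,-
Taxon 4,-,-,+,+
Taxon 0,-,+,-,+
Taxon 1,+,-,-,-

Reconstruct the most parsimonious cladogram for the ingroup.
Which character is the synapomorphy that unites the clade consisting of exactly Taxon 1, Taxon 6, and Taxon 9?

leaf margin serrate

Character polarity is set by the outgroup: the derived state is whichever differs from the outgroup's state, so for chelicerae fused, leaf margin serrate the derived state is '-', and for the remaining characters it is '+'.
sclerotic ring (derived state '+') is shared by Taxon 1 and Taxon 6 — a synapomorphy uniting that clade.
chelicerae fused (derived state '-') is shared by all ingroup taxa — unites the whole ingroup.
retractile claws: derived state '+' in Taxon 4 only — an autapomorphy, so it tells us nothing about relationships among taxa.
leaf margin serrate (derived state '-') is shared by Taxon 1, Taxon 6, and Taxon 9 — a synapomorphy uniting that clade.
Most parsimonious ingroup topology: (((Taxon 1,Taxon 6),Taxon 9),Taxon 4).
The clade {Taxon 1, Taxon 6, Taxon 9} is supported by leaf margin serrate: its derived state '-' occurs in exactly those taxa and in no other taxon (including the outgroup).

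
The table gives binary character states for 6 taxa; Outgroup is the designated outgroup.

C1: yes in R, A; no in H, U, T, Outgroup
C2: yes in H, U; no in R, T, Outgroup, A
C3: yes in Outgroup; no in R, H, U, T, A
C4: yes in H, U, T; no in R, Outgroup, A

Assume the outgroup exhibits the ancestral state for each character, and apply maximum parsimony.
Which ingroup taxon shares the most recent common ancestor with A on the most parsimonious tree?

Character polarity is set by the outgroup: the derived state is whichever differs from the outgroup's state, so for C3 the derived state is 'no', and for the remaining characters it is 'yes'.
C1 (derived state 'yes') is shared by A and R — a synapomorphy uniting that clade.
C2: derived state 'yes' in H and U only — synapomorphy for {H, U}.
C3 (derived state 'no') is shared by all ingroup taxa — unites the whole ingroup.
C4 (derived state 'yes') is shared by H, T, and U — a synapomorphy uniting that clade.
Most parsimonious ingroup topology: ((A,R),(T,(H,U))).
A and R form a cherry on this tree, so they are sister taxa.

R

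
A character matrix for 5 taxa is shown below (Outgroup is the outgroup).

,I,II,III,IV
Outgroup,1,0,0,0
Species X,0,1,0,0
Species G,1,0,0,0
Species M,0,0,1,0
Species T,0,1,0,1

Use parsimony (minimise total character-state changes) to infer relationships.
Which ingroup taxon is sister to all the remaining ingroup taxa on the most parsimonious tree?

Character polarity is set by the outgroup: the derived state is whichever differs from the outgroup's state, so for I the derived state is '0', and for the remaining characters it is '1'.
I: derived state '0' in Species M, Species T, and Species X only — synapomorphy for {Species M, Species T, Species X}.
II: derived state '1' in Species T and Species X only — synapomorphy for {Species T, Species X}.
III (derived state '1') is unique to Species M (autapomorphy; uninformative for grouping).
IV: derived state '1' in Species T only — an autapomorphy, so it tells us nothing about relationships among taxa.
Most parsimonious ingroup topology: (((Species X,Species T),Species M),Species G).
Species G is sister to the clade containing all other ingroup taxa, so it is the earliest-diverging (most basal) ingroup lineage.

Species G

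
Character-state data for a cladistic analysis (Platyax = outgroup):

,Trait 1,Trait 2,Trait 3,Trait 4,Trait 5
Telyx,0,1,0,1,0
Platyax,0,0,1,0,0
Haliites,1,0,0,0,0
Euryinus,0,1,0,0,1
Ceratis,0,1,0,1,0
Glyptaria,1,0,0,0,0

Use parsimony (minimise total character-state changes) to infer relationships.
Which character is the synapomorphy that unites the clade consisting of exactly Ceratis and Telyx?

Trait 4

Character polarity is set by the outgroup: the derived state is whichever differs from the outgroup's state, so for Trait 3 the derived state is '0', and for the remaining characters it is '1'.
Trait 1 (derived state '1') is shared by Glyptaria and Haliites — a synapomorphy uniting that clade.
Trait 2: derived state '1' in Ceratis, Euryinus, and Telyx only — synapomorphy for {Ceratis, Euryinus, Telyx}.
Trait 3 (derived state '0') is shared by all ingroup taxa — unites the whole ingroup.
Only Ceratis and Telyx show the derived state '1' for Trait 4, supporting them as a clade.
Trait 5: derived state '1' in Euryinus only — an autapomorphy, so it tells us nothing about relationships among taxa.
Most parsimonious ingroup topology: ((Haliites,Glyptaria),((Ceratis,Telyx),Euryinus)).
The clade {Ceratis, Telyx} is supported by Trait 4: its derived state '1' occurs in exactly those taxa and in no other taxon (including the outgroup).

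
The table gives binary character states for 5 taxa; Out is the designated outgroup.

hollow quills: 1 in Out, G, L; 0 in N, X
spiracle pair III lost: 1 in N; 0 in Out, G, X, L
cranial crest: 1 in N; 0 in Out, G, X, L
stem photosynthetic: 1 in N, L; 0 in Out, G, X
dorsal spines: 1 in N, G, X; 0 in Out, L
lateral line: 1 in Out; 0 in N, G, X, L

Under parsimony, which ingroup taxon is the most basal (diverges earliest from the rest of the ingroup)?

L

Character polarity is set by the outgroup: the derived state is whichever differs from the outgroup's state, so for hollow quills, lateral line the derived state is '0', and for the remaining characters it is '1'.
hollow quills: derived state '0' in N and X only — synapomorphy for {N, X}.
spiracle pair III lost: derived state '1' in N only — an autapomorphy, so it tells us nothing about relationships among taxa.
cranial crest: derived state '1' in N only — an autapomorphy, so it tells us nothing about relationships among taxa.
stem photosynthetic groups L and N, which is incompatible with the clades supported by the remaining characters; treating it as convergent (homoplasy) costs fewer steps than any alternative tree.
Only G, N, and X show the derived state '1' for dorsal spines, supporting them as a clade.
All ingroup taxa share the derived state '0' for lateral line; it defines the ingroup but does not resolve relationships within it.
Most parsimonious ingroup topology: (((N,X),G),L).
L is sister to the clade containing all other ingroup taxa, so it is the earliest-diverging (most basal) ingroup lineage.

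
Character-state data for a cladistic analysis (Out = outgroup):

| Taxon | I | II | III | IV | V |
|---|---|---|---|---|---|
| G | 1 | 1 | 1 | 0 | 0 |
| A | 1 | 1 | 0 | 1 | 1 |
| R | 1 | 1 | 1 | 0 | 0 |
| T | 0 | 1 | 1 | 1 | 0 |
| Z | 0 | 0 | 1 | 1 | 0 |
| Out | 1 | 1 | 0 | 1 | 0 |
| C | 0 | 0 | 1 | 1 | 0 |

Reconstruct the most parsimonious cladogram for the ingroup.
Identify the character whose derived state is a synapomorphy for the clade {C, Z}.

II

Character polarity is set by the outgroup: the derived state is whichever differs from the outgroup's state, so for I, II, IV the derived state is '0', and for the remaining characters it is '1'.
Only C, T, and Z show the derived state '0' for I, supporting them as a clade.
II (derived state '0') is shared by C and Z — a synapomorphy uniting that clade.
Only C, G, R, T, and Z show the derived state '1' for III, supporting them as a clade.
Only G and R show the derived state '0' for IV, supporting them as a clade.
V: derived state '1' in A only — an autapomorphy, so it tells us nothing about relationships among taxa.
Most parsimonious ingroup topology: ((((Z,C),T),(R,G)),A).
The clade {C, Z} is supported by II: its derived state '0' occurs in exactly those taxa and in no other taxon (including the outgroup).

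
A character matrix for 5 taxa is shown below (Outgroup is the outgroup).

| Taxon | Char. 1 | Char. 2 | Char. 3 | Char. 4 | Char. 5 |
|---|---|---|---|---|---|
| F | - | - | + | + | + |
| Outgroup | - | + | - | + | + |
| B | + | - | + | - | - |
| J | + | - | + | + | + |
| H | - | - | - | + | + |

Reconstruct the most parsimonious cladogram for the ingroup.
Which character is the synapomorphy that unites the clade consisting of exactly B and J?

Character polarity is set by the outgroup: the derived state is whichever differs from the outgroup's state, so for Char. 2, Char. 4, Char. 5 the derived state is '-', and for the remaining characters it is '+'.
Char. 1: derived state '+' in B and J only — synapomorphy for {B, J}.
All ingroup taxa share the derived state '-' for Char. 2; it defines the ingroup but does not resolve relationships within it.
Only B, F, and J show the derived state '+' for Char. 3, supporting them as a clade.
Char. 4: derived state '-' in B only — an autapomorphy, so it tells us nothing about relationships among taxa.
Char. 5: derived state '-' in B only — an autapomorphy, so it tells us nothing about relationships among taxa.
Most parsimonious ingroup topology: ((F,(B,J)),H).
The clade {B, J} is supported by Char. 1: its derived state '+' occurs in exactly those taxa and in no other taxon (including the outgroup).

Char. 1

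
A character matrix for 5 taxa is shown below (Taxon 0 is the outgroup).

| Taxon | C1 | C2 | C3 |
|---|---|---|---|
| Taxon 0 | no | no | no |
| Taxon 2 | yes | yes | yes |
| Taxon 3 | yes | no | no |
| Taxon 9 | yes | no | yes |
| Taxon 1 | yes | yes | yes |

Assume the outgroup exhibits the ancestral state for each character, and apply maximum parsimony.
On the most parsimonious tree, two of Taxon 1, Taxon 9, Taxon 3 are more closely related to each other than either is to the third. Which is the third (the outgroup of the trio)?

Taxon 3

The outgroup has state 'no' for every character, so 'yes' is the derived state throughout.
All ingroup taxa share the derived state 'yes' for C1; it defines the ingroup but does not resolve relationships within it.
C2 (derived state 'yes') is shared by Taxon 1 and Taxon 2 — a synapomorphy uniting that clade.
C3: derived state 'yes' in Taxon 1, Taxon 2, and Taxon 9 only — synapomorphy for {Taxon 1, Taxon 2, Taxon 9}.
Most parsimonious ingroup topology: (((Taxon 2,Taxon 1),Taxon 9),Taxon 3).
Taxon 1 and Taxon 9 share a more recent common ancestor with each other than either does with Taxon 3, so Taxon 3 is the least closely related of the three.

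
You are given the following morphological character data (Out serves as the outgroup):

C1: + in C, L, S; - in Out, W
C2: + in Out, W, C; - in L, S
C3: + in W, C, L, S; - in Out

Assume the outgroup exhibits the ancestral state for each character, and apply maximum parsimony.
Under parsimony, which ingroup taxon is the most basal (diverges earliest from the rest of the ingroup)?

Character polarity is set by the outgroup: the derived state is whichever differs from the outgroup's state, so for C2 the derived state is '-', and for the remaining characters it is '+'.
Only C, L, and S show the derived state '+' for C1, supporting them as a clade.
C2: derived state '-' in L and S only — synapomorphy for {L, S}.
C3 (derived state '+') is shared by all ingroup taxa — unites the whole ingroup.
Most parsimonious ingroup topology: (W,(C,(L,S))).
W is sister to the clade containing all other ingroup taxa, so it is the earliest-diverging (most basal) ingroup lineage.

W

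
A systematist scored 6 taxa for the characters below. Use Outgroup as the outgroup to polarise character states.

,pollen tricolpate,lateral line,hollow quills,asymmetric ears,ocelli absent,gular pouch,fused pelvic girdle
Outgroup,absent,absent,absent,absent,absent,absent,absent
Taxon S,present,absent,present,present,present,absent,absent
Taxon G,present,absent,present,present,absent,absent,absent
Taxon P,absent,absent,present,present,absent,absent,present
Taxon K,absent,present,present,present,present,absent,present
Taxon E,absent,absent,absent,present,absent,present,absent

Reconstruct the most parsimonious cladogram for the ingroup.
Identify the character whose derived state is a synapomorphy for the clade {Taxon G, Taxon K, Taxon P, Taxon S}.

hollow quills

The outgroup has state 'absent' for every character, so 'present' is the derived state throughout.
pollen tricolpate (derived state 'present') is shared by Taxon G and Taxon S — a synapomorphy uniting that clade.
lateral line: derived state 'present' in Taxon K only — an autapomorphy, so it tells us nothing about relationships among taxa.
hollow quills (derived state 'present') is shared by Taxon G, Taxon K, Taxon P, and Taxon S — a synapomorphy uniting that clade.
All ingroup taxa share the derived state 'present' for asymmetric ears; it defines the ingroup but does not resolve relationships within it.
ocelli absent groups Taxon K and Taxon S, which is incompatible with the clades supported by the remaining characters; treating it as convergent (homoplasy) costs fewer steps than any alternative tree.
gular pouch (derived state 'present') is unique to Taxon E (autapomorphy; uninformative for grouping).
fused pelvic girdle (derived state 'present') is shared by Taxon K and Taxon P — a synapomorphy uniting that clade.
Most parsimonious ingroup topology: (((Taxon S,Taxon G),(Taxon P,Taxon K)),Taxon E).
The clade {Taxon G, Taxon K, Taxon P, Taxon S} is supported by hollow quills: its derived state 'present' occurs in exactly those taxa and in no other taxon (including the outgroup).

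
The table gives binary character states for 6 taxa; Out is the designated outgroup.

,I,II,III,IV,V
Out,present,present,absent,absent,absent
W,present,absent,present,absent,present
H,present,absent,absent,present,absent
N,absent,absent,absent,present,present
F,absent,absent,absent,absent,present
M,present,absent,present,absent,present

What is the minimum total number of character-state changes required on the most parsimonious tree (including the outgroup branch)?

Character polarity is set by the outgroup: the derived state is whichever differs from the outgroup's state, so for I, II the derived state is 'absent', and for the remaining characters it is 'present'.
I (derived state 'absent') is shared by F and N — a synapomorphy uniting that clade.
All ingroup taxa share the derived state 'absent' for II; it defines the ingroup but does not resolve relationships within it.
III (derived state 'present') is shared by M and W — a synapomorphy uniting that clade.
IV groups H and N, which is incompatible with the clades supported by the remaining characters; treating it as convergent (homoplasy) costs fewer steps than any alternative tree.
V (derived state 'present') is shared by F, M, N, and W — a synapomorphy uniting that clade.
Most parsimonious ingroup topology: (((W,M),(N,F)),H).
Changes per character on this tree: I: 1; II: 1; III: 1; IV: 2; V: 1.
Total = 6.

6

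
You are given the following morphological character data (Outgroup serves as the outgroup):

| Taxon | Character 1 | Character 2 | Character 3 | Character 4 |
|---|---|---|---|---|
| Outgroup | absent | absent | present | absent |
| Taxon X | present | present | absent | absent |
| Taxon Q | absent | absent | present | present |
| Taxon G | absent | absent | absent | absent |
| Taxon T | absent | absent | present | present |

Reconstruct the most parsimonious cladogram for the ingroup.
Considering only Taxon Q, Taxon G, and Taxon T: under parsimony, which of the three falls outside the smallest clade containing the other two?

Character polarity is set by the outgroup: the derived state is whichever differs from the outgroup's state, so for Character 3 the derived state is 'absent', and for the remaining characters it is 'present'.
Character 1: derived state 'present' in Taxon X only — an autapomorphy, so it tells us nothing about relationships among taxa.
Character 2: derived state 'present' in Taxon X only — an autapomorphy, so it tells us nothing about relationships among taxa.
Character 3: derived state 'absent' in Taxon G and Taxon X only — synapomorphy for {Taxon G, Taxon X}.
Character 4: derived state 'present' in Taxon Q and Taxon T only — synapomorphy for {Taxon Q, Taxon T}.
Most parsimonious ingroup topology: ((Taxon X,Taxon G),(Taxon Q,Taxon T)).
Taxon Q and Taxon T share a more recent common ancestor with each other than either does with Taxon G, so Taxon G is the least closely related of the three.

Taxon G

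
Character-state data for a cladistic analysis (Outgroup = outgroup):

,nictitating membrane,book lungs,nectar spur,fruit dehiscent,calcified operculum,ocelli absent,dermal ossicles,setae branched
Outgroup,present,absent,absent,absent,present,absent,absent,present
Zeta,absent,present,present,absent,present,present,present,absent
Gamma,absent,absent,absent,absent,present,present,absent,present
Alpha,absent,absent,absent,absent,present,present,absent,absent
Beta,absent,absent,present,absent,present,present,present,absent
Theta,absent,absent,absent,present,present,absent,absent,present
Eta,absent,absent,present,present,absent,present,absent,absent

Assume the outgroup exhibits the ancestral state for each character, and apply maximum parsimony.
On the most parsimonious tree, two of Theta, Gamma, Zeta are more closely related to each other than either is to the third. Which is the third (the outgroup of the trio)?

Character polarity is set by the outgroup: the derived state is whichever differs from the outgroup's state, so for nictitating membrane, calcified operculum, setae branched the derived state is 'absent', and for the remaining characters it is 'present'.
All ingroup taxa share the derived state 'absent' for nictitating membrane; it defines the ingroup but does not resolve relationships within it.
book lungs (derived state 'present') is unique to Zeta (autapomorphy; uninformative for grouping).
nectar spur: derived state 'present' in Beta, Eta, and Zeta only — synapomorphy for {Beta, Eta, Zeta}.
fruit dehiscent groups Eta and Theta, which is incompatible with the clades supported by the remaining characters; treating it as convergent (homoplasy) costs fewer steps than any alternative tree.
calcified operculum: derived state 'absent' in Eta only — an autapomorphy, so it tells us nothing about relationships among taxa.
Only Alpha, Beta, Eta, Gamma, and Zeta show the derived state 'present' for ocelli absent, supporting them as a clade.
Only Beta and Zeta show the derived state 'present' for dermal ossicles, supporting them as a clade.
setae branched: derived state 'absent' in Alpha, Beta, Eta, and Zeta only — synapomorphy for {Alpha, Beta, Eta, Zeta}.
Most parsimonious ingroup topology: (((((Zeta,Beta),Eta),Alpha),Gamma),Theta).
Zeta and Gamma share a more recent common ancestor with each other than either does with Theta, so Theta is the least closely related of the three.

Theta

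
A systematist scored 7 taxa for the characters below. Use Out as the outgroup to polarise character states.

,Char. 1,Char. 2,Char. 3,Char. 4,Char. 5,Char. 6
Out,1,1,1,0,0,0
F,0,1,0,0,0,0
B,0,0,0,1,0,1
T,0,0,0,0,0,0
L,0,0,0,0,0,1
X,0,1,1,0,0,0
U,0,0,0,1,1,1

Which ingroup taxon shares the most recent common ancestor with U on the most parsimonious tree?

Character polarity is set by the outgroup: the derived state is whichever differs from the outgroup's state, so for Char. 1, Char. 2, Char. 3 the derived state is '0', and for the remaining characters it is '1'.
All ingroup taxa share the derived state '0' for Char. 1; it defines the ingroup but does not resolve relationships within it.
Char. 2 (derived state '0') is shared by B, L, T, and U — a synapomorphy uniting that clade.
Char. 3: derived state '0' in B, F, L, T, and U only — synapomorphy for {B, F, L, T, U}.
Only B and U show the derived state '1' for Char. 4, supporting them as a clade.
Char. 5: derived state '1' in U only — an autapomorphy, so it tells us nothing about relationships among taxa.
Char. 6 (derived state '1') is shared by B, L, and U — a synapomorphy uniting that clade.
Most parsimonious ingroup topology: ((F,(((B,U),L),T)),X).
U and B form a cherry on this tree, so they are sister taxa.

B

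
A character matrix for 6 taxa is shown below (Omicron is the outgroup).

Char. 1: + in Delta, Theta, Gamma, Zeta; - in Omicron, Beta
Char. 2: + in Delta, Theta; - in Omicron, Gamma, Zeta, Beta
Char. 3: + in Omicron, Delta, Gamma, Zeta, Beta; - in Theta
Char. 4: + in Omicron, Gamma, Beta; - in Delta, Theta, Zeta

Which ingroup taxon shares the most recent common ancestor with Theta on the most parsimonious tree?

Delta

Character polarity is set by the outgroup: the derived state is whichever differs from the outgroup's state, so for Char. 3, Char. 4 the derived state is '-', and for the remaining characters it is '+'.
Char. 1: derived state '+' in Delta, Gamma, Theta, and Zeta only — synapomorphy for {Delta, Gamma, Theta, Zeta}.
Only Delta and Theta show the derived state '+' for Char. 2, supporting them as a clade.
Char. 3: derived state '-' in Theta only — an autapomorphy, so it tells us nothing about relationships among taxa.
Char. 4 (derived state '-') is shared by Delta, Theta, and Zeta — a synapomorphy uniting that clade.
Most parsimonious ingroup topology: ((((Delta,Theta),Zeta),Gamma),Beta).
Theta and Delta form a cherry on this tree, so they are sister taxa.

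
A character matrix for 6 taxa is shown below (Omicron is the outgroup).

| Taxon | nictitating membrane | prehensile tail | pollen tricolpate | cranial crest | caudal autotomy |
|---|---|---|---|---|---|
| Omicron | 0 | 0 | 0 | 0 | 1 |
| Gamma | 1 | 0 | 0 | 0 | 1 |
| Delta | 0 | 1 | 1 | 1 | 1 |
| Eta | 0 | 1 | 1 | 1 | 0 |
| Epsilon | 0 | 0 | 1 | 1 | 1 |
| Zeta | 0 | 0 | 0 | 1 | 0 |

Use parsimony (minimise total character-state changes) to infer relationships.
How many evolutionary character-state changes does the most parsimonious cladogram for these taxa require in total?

Character polarity is set by the outgroup: the derived state is whichever differs from the outgroup's state, so for caudal autotomy the derived state is '0', and for the remaining characters it is '1'.
nictitating membrane (derived state '1') is unique to Gamma (autapomorphy; uninformative for grouping).
prehensile tail (derived state '1') is shared by Delta and Eta — a synapomorphy uniting that clade.
Only Delta, Epsilon, and Eta show the derived state '1' for pollen tricolpate, supporting them as a clade.
cranial crest: derived state '1' in Delta, Epsilon, Eta, and Zeta only — synapomorphy for {Delta, Epsilon, Eta, Zeta}.
caudal autotomy (state '0') occurs in Eta and Zeta but conflicts with the nesting implied by the other characters — most parsimoniously interpreted as homoplasy.
Most parsimonious ingroup topology: (Gamma,(((Delta,Eta),Epsilon),Zeta)).
Changes per character on this tree: nictitating membrane: 1; prehensile tail: 1; pollen tricolpate: 1; cranial crest: 1; caudal autotomy: 2.
Total = 6.

6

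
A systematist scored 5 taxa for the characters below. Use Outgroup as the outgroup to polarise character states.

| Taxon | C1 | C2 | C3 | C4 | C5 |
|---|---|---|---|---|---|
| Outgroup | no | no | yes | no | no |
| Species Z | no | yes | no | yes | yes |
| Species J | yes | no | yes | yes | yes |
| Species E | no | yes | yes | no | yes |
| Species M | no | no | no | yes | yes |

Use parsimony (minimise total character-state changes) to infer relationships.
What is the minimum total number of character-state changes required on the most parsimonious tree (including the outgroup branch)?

6

Character polarity is set by the outgroup: the derived state is whichever differs from the outgroup's state, so for C3 the derived state is 'no', and for the remaining characters it is 'yes'.
C1: derived state 'yes' in Species J only — an autapomorphy, so it tells us nothing about relationships among taxa.
C2 groups Species E and Species Z, which is incompatible with the clades supported by the remaining characters; treating it as convergent (homoplasy) costs fewer steps than any alternative tree.
Only Species M and Species Z show the derived state 'no' for C3, supporting them as a clade.
C4 (derived state 'yes') is shared by Species J, Species M, and Species Z — a synapomorphy uniting that clade.
C5 (derived state 'yes') is shared by all ingroup taxa — unites the whole ingroup.
Most parsimonious ingroup topology: (((Species Z,Species M),Species J),Species E).
Changes per character on this tree: C1: 1; C2: 2; C3: 1; C4: 1; C5: 1.
Total = 6.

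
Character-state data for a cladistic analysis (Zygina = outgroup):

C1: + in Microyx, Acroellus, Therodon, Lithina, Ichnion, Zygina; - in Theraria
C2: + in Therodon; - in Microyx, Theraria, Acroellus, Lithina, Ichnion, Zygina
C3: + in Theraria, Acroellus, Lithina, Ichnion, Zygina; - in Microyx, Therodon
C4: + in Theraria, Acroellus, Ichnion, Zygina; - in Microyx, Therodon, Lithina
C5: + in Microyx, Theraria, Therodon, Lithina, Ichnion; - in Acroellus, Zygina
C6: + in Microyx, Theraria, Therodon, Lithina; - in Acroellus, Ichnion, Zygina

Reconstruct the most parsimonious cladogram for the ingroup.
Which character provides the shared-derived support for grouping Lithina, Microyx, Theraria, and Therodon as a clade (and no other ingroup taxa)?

Character polarity is set by the outgroup: the derived state is whichever differs from the outgroup's state, so for C1, C3, C4 the derived state is '-', and for the remaining characters it is '+'.
C1: derived state '-' in Theraria only — an autapomorphy, so it tells us nothing about relationships among taxa.
C2 (derived state '+') is unique to Therodon (autapomorphy; uninformative for grouping).
Only Microyx and Therodon show the derived state '-' for C3, supporting them as a clade.
C4: derived state '-' in Lithina, Microyx, and Therodon only — synapomorphy for {Lithina, Microyx, Therodon}.
C5 (derived state '+') is shared by Ichnion, Lithina, Microyx, Theraria, and Therodon — a synapomorphy uniting that clade.
Only Lithina, Microyx, Theraria, and Therodon show the derived state '+' for C6, supporting them as a clade.
Most parsimonious ingroup topology: (Acroellus,((((Therodon,Microyx),Lithina),Theraria),Ichnion)).
The clade {Lithina, Microyx, Theraria, Therodon} is supported by C6: its derived state '+' occurs in exactly those taxa and in no other taxon (including the outgroup).

C6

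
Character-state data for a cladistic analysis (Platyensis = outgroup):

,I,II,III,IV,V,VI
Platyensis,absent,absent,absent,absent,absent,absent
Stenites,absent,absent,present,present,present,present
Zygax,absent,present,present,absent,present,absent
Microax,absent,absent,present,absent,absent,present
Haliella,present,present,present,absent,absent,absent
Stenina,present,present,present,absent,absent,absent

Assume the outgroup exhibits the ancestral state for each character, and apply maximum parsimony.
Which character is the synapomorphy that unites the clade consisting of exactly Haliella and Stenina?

I

The outgroup has state 'absent' for every character, so 'present' is the derived state throughout.
Only Haliella and Stenina show the derived state 'present' for I, supporting them as a clade.
II (derived state 'present') is shared by Haliella, Stenina, and Zygax — a synapomorphy uniting that clade.
All ingroup taxa share the derived state 'present' for III; it defines the ingroup but does not resolve relationships within it.
IV (derived state 'present') is unique to Stenites (autapomorphy; uninformative for grouping).
V groups Stenites and Zygax, which is incompatible with the clades supported by the remaining characters; treating it as convergent (homoplasy) costs fewer steps than any alternative tree.
Only Microax and Stenites show the derived state 'present' for VI, supporting them as a clade.
Most parsimonious ingroup topology: ((Stenites,Microax),(Zygax,(Haliella,Stenina))).
The clade {Haliella, Stenina} is supported by I: its derived state 'present' occurs in exactly those taxa and in no other taxon (including the outgroup).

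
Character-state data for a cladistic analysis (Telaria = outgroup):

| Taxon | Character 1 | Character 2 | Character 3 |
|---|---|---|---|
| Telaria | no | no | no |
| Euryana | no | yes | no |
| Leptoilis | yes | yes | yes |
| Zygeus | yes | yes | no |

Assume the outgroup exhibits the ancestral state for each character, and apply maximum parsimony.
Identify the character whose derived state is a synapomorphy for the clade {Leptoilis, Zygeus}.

Character 1

The outgroup has state 'no' for every character, so 'yes' is the derived state throughout.
Character 1 (derived state 'yes') is shared by Leptoilis and Zygeus — a synapomorphy uniting that clade.
All ingroup taxa share the derived state 'yes' for Character 2; it defines the ingroup but does not resolve relationships within it.
Character 3 (derived state 'yes') is unique to Leptoilis (autapomorphy; uninformative for grouping).
Most parsimonious ingroup topology: (Euryana,(Leptoilis,Zygeus)).
The clade {Leptoilis, Zygeus} is supported by Character 1: its derived state 'yes' occurs in exactly those taxa and in no other taxon (including the outgroup).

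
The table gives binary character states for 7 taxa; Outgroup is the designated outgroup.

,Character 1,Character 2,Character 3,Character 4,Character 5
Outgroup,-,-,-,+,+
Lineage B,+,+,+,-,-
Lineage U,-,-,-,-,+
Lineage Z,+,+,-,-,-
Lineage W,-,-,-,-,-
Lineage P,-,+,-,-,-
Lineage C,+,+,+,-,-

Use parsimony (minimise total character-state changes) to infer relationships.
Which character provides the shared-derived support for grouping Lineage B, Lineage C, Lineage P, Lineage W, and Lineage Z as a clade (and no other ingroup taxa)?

Character polarity is set by the outgroup: the derived state is whichever differs from the outgroup's state, so for Character 4, Character 5 the derived state is '-', and for the remaining characters it is '+'.
Only Lineage B, Lineage C, and Lineage Z show the derived state '+' for Character 1, supporting them as a clade.
Character 2 (derived state '+') is shared by Lineage B, Lineage C, Lineage P, and Lineage Z — a synapomorphy uniting that clade.
Only Lineage B and Lineage C show the derived state '+' for Character 3, supporting them as a clade.
Character 4 (derived state '-') is shared by all ingroup taxa — unites the whole ingroup.
Character 5: derived state '-' in Lineage B, Lineage C, Lineage P, Lineage W, and Lineage Z only — synapomorphy for {Lineage B, Lineage C, Lineage P, Lineage W, Lineage Z}.
Most parsimonious ingroup topology: (((((Lineage B,Lineage C),Lineage Z),Lineage P),Lineage W),Lineage U).
The clade {Lineage B, Lineage C, Lineage P, Lineage W, Lineage Z} is supported by Character 5: its derived state '-' occurs in exactly those taxa and in no other taxon (including the outgroup).

Character 5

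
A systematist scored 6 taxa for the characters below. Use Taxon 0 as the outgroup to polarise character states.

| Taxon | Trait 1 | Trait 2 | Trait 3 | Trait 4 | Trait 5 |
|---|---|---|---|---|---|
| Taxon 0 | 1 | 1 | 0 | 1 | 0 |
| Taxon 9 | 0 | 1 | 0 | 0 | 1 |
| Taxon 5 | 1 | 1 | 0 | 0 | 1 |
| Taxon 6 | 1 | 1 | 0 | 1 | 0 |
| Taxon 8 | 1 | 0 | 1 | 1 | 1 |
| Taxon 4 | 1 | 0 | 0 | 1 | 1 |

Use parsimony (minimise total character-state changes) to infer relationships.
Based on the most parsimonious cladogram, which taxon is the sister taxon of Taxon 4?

Character polarity is set by the outgroup: the derived state is whichever differs from the outgroup's state, so for Trait 1, Trait 2, Trait 4 the derived state is '0', and for the remaining characters it is '1'.
Trait 1 (derived state '0') is unique to Taxon 9 (autapomorphy; uninformative for grouping).
Only Taxon 4 and Taxon 8 show the derived state '0' for Trait 2, supporting them as a clade.
Trait 3: derived state '1' in Taxon 8 only — an autapomorphy, so it tells us nothing about relationships among taxa.
Trait 4: derived state '0' in Taxon 5 and Taxon 9 only — synapomorphy for {Taxon 5, Taxon 9}.
Only Taxon 4, Taxon 5, Taxon 8, and Taxon 9 show the derived state '1' for Trait 5, supporting them as a clade.
Most parsimonious ingroup topology: (((Taxon 9,Taxon 5),(Taxon 8,Taxon 4)),Taxon 6).
Taxon 4 and Taxon 8 form a cherry on this tree, so they are sister taxa.

Taxon 8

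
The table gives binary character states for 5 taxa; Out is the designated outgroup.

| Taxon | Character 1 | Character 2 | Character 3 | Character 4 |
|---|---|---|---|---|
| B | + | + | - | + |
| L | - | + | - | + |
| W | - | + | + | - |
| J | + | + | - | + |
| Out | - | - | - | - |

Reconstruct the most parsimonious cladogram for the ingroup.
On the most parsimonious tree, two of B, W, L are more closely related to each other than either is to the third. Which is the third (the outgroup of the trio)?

W

The outgroup has state '-' for every character, so '+' is the derived state throughout.
Character 1 (derived state '+') is shared by B and J — a synapomorphy uniting that clade.
All ingroup taxa share the derived state '+' for Character 2; it defines the ingroup but does not resolve relationships within it.
Character 3: derived state '+' in W only — an autapomorphy, so it tells us nothing about relationships among taxa.
Character 4: derived state '+' in B, J, and L only — synapomorphy for {B, J, L}.
Most parsimonious ingroup topology: ((L,(J,B)),W).
L and B share a more recent common ancestor with each other than either does with W, so W is the least closely related of the three.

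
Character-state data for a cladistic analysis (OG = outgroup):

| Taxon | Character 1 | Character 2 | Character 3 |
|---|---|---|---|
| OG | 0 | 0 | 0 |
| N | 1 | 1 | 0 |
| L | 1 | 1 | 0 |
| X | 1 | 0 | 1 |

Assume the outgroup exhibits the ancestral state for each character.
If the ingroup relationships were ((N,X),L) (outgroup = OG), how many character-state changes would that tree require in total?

Map each character onto ((N,X),L) (rooted by OG) and count the minimum state changes it requires (Fitch parsimony):
Character 1: 1; Character 2: 2; Character 3: 1.
Total tree length = 4.

4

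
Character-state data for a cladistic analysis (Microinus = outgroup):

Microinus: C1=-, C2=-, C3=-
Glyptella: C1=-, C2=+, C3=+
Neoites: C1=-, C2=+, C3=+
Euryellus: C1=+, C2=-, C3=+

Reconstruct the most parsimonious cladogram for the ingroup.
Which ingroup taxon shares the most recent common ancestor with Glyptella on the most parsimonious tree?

Neoites

The outgroup has state '-' for every character, so '+' is the derived state throughout.
C1 (derived state '+') is unique to Euryellus (autapomorphy; uninformative for grouping).
Only Glyptella and Neoites show the derived state '+' for C2, supporting them as a clade.
All ingroup taxa share the derived state '+' for C3; it defines the ingroup but does not resolve relationships within it.
Most parsimonious ingroup topology: ((Glyptella,Neoites),Euryellus).
Glyptella and Neoites form a cherry on this tree, so they are sister taxa.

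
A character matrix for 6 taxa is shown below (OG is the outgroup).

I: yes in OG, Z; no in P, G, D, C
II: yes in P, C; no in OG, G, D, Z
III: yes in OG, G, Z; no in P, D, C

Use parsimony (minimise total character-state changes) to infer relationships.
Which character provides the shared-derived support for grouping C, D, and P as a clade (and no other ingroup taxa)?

III

Character polarity is set by the outgroup: the derived state is whichever differs from the outgroup's state, so for I, III the derived state is 'no', and for the remaining characters it is 'yes'.
I (derived state 'no') is shared by C, D, G, and P — a synapomorphy uniting that clade.
II (derived state 'yes') is shared by C and P — a synapomorphy uniting that clade.
III (derived state 'no') is shared by C, D, and P — a synapomorphy uniting that clade.
Most parsimonious ingroup topology: ((((P,C),D),G),Z).
The clade {C, D, P} is supported by III: its derived state 'no' occurs in exactly those taxa and in no other taxon (including the outgroup).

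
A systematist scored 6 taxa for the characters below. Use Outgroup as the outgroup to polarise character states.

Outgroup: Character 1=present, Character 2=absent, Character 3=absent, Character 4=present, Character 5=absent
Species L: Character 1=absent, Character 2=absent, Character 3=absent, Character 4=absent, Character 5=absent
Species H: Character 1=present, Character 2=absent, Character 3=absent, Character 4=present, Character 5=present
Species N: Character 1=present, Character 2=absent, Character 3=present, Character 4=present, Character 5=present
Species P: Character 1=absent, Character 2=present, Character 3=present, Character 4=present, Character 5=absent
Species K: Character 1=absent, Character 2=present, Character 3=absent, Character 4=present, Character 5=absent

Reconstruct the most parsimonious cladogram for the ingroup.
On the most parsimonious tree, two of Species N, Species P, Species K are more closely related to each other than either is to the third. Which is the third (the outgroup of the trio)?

Character polarity is set by the outgroup: the derived state is whichever differs from the outgroup's state, so for Character 1, Character 4 the derived state is 'absent', and for the remaining characters it is 'present'.
Only Species K, Species L, and Species P show the derived state 'absent' for Character 1, supporting them as a clade.
Character 2: derived state 'present' in Species K and Species P only — synapomorphy for {Species K, Species P}.
Character 3 groups Species N and Species P, which is incompatible with the clades supported by the remaining characters; treating it as convergent (homoplasy) costs fewer steps than any alternative tree.
Character 4 (derived state 'absent') is unique to Species L (autapomorphy; uninformative for grouping).
Character 5 (derived state 'present') is shared by Species H and Species N — a synapomorphy uniting that clade.
Most parsimonious ingroup topology: ((Species L,(Species P,Species K)),(Species H,Species N)).
Species K and Species P share a more recent common ancestor with each other than either does with Species N, so Species N is the least closely related of the three.

Species N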